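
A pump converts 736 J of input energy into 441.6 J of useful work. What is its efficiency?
η = W_out/W_in = 441.6/736 = 0.6 = 60.0%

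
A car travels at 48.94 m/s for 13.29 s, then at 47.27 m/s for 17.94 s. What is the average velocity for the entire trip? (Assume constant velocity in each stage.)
d₁ = v₁t₁ = 48.94 × 13.29 = 650.413 m
d₂ = v₂t₂ = 47.27 × 17.94 = 848.024 m
d_total = 1498.44 m, t_total = 31.23 s
v_avg = d_total/t_total = 1498.44/31.23 = 47.98 m/s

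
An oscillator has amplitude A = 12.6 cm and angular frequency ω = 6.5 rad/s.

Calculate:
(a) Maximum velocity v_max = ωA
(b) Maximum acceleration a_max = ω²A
v_max = ωA = 6.5×0.126 = 0.819 m/s
a_max = ω²A = 6.5²×0.126 = 5.324 m/s²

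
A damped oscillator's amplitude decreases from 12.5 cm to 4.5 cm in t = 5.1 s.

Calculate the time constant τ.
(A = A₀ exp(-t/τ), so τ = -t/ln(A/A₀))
A/A₀ = 4.5/12.5 = 0.36; ln(A/A₀) = -1.022
τ = −t/ln(A/A₀) = −5.1/-1.022 = 4.992 s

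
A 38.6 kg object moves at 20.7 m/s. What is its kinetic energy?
KE = ½mv² = ½×38.6×20.7² = 8269.857 J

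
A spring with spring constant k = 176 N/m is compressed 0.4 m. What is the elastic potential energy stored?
PE = ½kx² = ½×176×0.4² = 14.08 J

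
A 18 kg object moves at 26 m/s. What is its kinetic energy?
KE = ½mv² = ½×18×26² = 6084.0 J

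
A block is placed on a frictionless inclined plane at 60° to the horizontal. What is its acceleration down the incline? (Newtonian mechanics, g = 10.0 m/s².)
a = g sin(θ) = 10.0 × sin(60°) = 10.0 × 0.866 = 8.66 m/s²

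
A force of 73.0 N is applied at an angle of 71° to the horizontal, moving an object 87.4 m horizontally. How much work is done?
W = Fd cosθ = 73.0×87.4×cos(71°) = 2077.2 J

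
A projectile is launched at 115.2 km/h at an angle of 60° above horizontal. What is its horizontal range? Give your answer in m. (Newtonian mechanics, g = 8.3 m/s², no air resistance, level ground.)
R = v₀² sin(2θ) / g (with unit conversion) = 106.8 m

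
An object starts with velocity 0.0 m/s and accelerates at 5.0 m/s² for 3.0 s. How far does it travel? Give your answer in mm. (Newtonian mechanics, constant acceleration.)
d = v₀t + ½at² (with unit conversion) = 22500.0 mm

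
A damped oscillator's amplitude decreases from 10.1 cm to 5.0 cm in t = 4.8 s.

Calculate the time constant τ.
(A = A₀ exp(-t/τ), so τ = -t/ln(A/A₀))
A/A₀ = 5.0/10.1 = 0.495; ln(A/A₀) = -0.7031
τ = −t/ln(A/A₀) = −4.8/-0.7031 = 6.827 s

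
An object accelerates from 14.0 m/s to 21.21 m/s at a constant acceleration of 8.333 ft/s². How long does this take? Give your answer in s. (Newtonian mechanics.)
t = (v - v₀)/a (with unit conversion) = 2.839 s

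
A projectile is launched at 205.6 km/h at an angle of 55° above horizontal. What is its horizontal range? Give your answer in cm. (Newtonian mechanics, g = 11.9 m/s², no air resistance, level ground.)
R = v₀² sin(2θ) / g (with unit conversion) = 25760.0 cm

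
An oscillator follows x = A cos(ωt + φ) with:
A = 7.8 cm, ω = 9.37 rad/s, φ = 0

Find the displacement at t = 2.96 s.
x = A cos(ωt + φ) = 7.8×cos(9.37×2.96 + 0) = -6.694 cm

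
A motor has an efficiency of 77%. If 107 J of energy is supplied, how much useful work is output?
W_out = η × W_in = 0.77 × 107 = 82.39 J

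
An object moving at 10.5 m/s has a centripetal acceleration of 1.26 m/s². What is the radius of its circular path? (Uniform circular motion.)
r = v²/a_c = 10.5²/1.26 = 87.5 m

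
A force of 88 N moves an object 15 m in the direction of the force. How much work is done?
W = Fd = 88×15 = 1320.0 J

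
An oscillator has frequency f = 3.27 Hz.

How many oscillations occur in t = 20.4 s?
n = f×t = 3.27×20.4 = 66.71 oscillations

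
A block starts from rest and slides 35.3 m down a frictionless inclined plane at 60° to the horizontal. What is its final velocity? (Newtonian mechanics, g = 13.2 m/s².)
a = g sin(θ) = 13.2 × sin(60°) = 11.43 m/s²
v = √(2ad) = √(2 × 11.43 × 35.3) = 28.41 m/s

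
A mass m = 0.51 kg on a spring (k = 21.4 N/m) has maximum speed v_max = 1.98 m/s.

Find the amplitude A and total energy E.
½mv²_max = ½kA² → A = v_max√(m/k) = 1.98×√(0.51/21.4) = 0.3057 m = 30.57 cm
E = ½mv²_max = ½×0.51×1.98² = 0.9997 J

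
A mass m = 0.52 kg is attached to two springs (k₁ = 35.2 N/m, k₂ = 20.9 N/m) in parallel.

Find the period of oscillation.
k_eq = k₁+k₂ = 56.1 N/m
T = 2π√(m/k_eq) = 2π√(0.52/56.1) = 0.6049 s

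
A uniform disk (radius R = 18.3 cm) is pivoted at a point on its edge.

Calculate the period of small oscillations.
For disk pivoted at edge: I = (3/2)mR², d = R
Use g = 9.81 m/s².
I/m = (3/2)R² = 0.05023 m²; d = R = 0.183 m
T = 2π√((3/2)R²/(gR)) = 2π√(3R/(2g)) = 1.051 s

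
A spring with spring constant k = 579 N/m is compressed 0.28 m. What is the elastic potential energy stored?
PE = ½kx² = ½×579×0.28² = 22.7 J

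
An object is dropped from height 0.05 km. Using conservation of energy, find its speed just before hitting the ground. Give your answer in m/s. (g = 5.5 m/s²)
mgh = ½mv² → v = √(2gh) = √(2×5.5×50) = 23.45 m/s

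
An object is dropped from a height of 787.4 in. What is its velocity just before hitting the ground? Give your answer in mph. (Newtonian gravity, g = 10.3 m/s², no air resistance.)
v = √(2gh) (with unit conversion) = 45.4 mph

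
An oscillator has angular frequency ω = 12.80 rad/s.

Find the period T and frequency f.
T = 2π/ω = 2π/12.8 = 0.4909 s; f = ω/2π = 2.037 Hz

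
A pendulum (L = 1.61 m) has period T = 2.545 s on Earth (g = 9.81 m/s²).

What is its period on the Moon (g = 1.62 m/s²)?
T = 2π√(L/g), so T_moon/T_earth = √(g_earth/g_moon)
T_moon = 2π√(1.61/1.62) = 6.264 s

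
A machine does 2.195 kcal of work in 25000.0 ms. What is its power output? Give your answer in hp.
P = W/t = 9184 J / 25 s = 367.4 W = 0.4926 hp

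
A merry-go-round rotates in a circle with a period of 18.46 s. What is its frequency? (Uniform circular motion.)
f = 1/T = 1/18.46 = 0.0542 Hz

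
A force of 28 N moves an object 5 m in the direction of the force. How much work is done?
W = Fd = 28×5 = 140.0 J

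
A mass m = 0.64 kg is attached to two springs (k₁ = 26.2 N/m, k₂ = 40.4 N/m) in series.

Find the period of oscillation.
k_eq = k₁k₂/(k₁+k₂) = 15.89 N/m
T = 2π√(m/k_eq) = 2π√(0.64/15.89) = 1.261 s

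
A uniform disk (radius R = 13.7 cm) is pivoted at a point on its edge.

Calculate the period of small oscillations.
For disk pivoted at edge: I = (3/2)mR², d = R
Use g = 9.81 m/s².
I/m = (3/2)R² = 0.02815 m²; d = R = 0.137 m
T = 2π√((3/2)R²/(gR)) = 2π√(3R/(2g)) = 0.9094 s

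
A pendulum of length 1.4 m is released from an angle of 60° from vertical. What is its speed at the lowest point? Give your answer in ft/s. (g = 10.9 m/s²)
h = L(1 − cosθ) = 1.4×(1 − cos60°) = 0.7 m
v = √(2gh) = √(2×10.9×0.7) = 3.906 m/s = 12.82 ft/s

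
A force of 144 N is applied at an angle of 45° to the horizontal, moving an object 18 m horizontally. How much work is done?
W = Fd cosθ = 144×18×cos(45°) = 1832.8 J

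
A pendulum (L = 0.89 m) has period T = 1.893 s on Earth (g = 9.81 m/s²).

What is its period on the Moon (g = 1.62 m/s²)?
T = 2π√(L/g), so T_moon/T_earth = √(g_earth/g_moon)
T_moon = 2π√(0.89/1.62) = 4.657 s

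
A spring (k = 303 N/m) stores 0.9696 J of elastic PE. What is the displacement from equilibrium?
PE = ½kx² → x = √(2PE/k) = √(2×0.9696/303) = 0.08 m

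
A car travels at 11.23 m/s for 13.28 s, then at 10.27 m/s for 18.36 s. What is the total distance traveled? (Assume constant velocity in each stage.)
d₁ = v₁t₁ = 11.23 × 13.28 = 149.134 m
d₂ = v₂t₂ = 10.27 × 18.36 = 188.557 m
d_total = 149.134 + 188.557 = 337.69 m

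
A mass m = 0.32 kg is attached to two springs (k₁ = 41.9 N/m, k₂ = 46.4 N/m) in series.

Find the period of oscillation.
k_eq = k₁k₂/(k₁+k₂) = 22.02 N/m
T = 2π√(m/k_eq) = 2π√(0.32/22.02) = 0.7575 s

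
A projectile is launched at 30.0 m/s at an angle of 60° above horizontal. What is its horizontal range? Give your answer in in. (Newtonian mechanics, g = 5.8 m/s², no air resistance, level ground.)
R = v₀² sin(2θ) / g (with unit conversion) = 5291.0 in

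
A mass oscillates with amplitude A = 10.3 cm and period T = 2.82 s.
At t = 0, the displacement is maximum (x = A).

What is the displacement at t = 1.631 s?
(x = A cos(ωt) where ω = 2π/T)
ω = 2π/T = 2π/2.82 = 2.228 rad/s
x = A cos(ωt) = 10.3×cos(2.228×1.631) = -9.076 cm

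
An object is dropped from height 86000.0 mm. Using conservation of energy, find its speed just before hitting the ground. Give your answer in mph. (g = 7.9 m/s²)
mgh = ½mv² → v = √(2gh) = √(2×7.9×86) = 36.86 m/s = 82.46 mph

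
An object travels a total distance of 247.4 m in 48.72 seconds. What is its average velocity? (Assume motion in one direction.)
v_avg = Δd / Δt = 247.4 / 48.72 = 5.08 m/s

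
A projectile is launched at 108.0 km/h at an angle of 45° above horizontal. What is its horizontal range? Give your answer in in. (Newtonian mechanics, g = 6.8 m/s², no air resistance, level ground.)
R = v₀² sin(2θ) / g (with unit conversion) = 5211.0 in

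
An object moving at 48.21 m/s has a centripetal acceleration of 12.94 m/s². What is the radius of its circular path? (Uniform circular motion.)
r = v²/a_c = 48.21²/12.94 = 179.61 m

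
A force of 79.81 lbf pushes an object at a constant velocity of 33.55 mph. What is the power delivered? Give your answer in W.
P = Fv = 355 N × 15 m/s = 5325 W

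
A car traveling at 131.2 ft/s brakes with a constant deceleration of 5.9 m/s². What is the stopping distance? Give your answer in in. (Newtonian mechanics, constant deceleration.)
d = v₀² / (2a) (with unit conversion) = 5336.0 in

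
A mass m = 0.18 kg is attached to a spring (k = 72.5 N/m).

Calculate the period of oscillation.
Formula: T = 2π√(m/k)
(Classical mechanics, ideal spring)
T = 2π√(m/k) = 2π√(0.18/72.5) = 0.3131 s; f = 1/T = 3.194 Hz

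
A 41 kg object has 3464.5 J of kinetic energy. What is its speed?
KE = ½mv² → v = √(2KE/m) = √(2×3464.5/41) = 13.0 m/s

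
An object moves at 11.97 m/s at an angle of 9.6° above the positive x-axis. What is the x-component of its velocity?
vₓ = v cos(θ) = 11.97 × cos(9.6°) = 11.8 m/s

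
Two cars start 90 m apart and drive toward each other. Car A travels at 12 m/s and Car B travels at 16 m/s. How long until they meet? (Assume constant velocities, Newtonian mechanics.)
Combined speed: v_combined = 12 + 16 = 28 m/s
Time to meet: t = d/28 = 90/28 = 3.21 s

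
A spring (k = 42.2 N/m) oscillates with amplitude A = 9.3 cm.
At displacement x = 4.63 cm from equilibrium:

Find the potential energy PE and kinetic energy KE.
E_total = ½kA² = ½×42.2×(0.093)² = 0.1825 J
PE = ½kx² = ½×42.2×(0.0463)² = 0.04523 J
KE = E_total − PE = 0.1373 J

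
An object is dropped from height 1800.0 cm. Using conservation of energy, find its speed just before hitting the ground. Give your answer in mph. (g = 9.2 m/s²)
mgh = ½mv² → v = √(2gh) = √(2×9.2×18) = 18.2 m/s = 40.71 mph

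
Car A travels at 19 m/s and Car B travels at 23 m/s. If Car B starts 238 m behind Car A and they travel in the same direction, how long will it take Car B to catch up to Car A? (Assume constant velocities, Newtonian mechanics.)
Relative speed: v_rel = 23 - 19 = 4 m/s
Time to catch: t = d₀/v_rel = 238/4 = 59.5 s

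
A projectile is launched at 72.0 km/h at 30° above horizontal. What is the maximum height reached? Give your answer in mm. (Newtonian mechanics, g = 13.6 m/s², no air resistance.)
H = v₀²sin²(θ)/(2g) (with unit conversion) = 3676.0 mm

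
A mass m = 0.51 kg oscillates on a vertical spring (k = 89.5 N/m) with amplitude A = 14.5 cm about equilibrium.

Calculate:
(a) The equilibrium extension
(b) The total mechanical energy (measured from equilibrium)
x_eq = mg/k = 0.51×9.81/89.5 = 0.0559 m = 5.59 cm
E = ½kA² = ½×89.5×(0.145)² = 0.9409 J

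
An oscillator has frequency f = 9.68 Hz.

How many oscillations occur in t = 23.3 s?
n = f×t = 9.68×23.3 = 225.5 oscillations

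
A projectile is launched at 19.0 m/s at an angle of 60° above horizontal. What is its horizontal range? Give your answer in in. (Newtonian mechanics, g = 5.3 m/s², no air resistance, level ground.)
R = v₀² sin(2θ) / g (with unit conversion) = 2322.0 in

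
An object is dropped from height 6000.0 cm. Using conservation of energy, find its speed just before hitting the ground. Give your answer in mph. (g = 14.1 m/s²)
mgh = ½mv² → v = √(2gh) = √(2×14.1×60) = 41.13 m/s = 92.01 mph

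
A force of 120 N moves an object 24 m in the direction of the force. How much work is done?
W = Fd = 120×24 = 2880.0 J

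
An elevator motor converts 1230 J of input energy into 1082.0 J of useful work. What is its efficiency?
η = W_out/W_in = 1082.0/1230 = 0.8797 = 87.97%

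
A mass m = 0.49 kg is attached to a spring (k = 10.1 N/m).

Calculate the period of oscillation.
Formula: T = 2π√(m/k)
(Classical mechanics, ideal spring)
T = 2π√(m/k) = 2π√(0.49/10.1) = 1.384 s; f = 1/T = 0.7226 Hz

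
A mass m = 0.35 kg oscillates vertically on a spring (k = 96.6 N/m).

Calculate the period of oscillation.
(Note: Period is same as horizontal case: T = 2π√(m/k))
T = 2π√(m/k) = 2π√(0.35/96.6) = 0.3782 s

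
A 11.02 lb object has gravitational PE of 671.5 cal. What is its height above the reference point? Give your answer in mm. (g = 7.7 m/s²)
PE = mgh → h = PE/(mg) = 2810 J / (4.999 kg × 7.7 m/s²) = 73 m = 73000.0 mm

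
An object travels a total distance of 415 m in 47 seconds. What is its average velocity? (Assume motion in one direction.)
v_avg = Δd / Δt = 415 / 47 = 8.83 m/s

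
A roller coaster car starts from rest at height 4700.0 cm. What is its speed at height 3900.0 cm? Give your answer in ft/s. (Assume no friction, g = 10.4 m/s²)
mgh₁ = ½mv₂² + mgh₂ → v₂ = √(2g(h₁−h₂)) = √(2×10.4×(47−39)) = 12.9 m/s = 42.32 ft/s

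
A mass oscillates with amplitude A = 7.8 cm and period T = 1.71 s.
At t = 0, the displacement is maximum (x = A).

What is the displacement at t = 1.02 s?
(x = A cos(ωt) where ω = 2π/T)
ω = 2π/T = 2π/1.71 = 3.674 rad/s
x = A cos(ωt) = 7.8×cos(3.674×1.02) = -6.41 cm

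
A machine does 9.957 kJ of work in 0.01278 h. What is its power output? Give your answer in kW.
P = W/t = 9957 J / 46.01 s = 216.4 W = 0.2164 kW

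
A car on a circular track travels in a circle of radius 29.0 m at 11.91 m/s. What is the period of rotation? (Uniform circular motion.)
T = 2πr/v = 2π×29.0/11.91 = 15.3 s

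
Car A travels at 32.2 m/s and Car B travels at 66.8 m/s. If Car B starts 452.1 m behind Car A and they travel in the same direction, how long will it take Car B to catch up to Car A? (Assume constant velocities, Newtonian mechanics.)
Relative speed: v_rel = 66.8 - 32.2 = 34.6 m/s
Time to catch: t = d₀/v_rel = 452.1/34.6 = 13.07 s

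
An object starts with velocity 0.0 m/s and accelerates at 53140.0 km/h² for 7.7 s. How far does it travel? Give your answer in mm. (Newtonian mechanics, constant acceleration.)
d = v₀t + ½at² (with unit conversion) = 121600.0 mm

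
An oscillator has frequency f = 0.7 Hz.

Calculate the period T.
T = 1/f = 1/0.7 = 1.429 s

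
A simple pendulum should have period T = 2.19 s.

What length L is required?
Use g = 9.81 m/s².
T = 2π√(L/g) → L = g(T/2π)² = 9.81×(2.19/2π)² = 1.192 m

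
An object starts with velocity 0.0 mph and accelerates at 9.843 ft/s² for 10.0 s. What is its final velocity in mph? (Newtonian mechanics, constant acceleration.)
v = v₀ + at (with unit conversion) = 67.11 mph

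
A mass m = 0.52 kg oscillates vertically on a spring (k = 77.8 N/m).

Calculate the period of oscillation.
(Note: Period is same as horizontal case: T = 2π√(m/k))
T = 2π√(m/k) = 2π√(0.52/77.8) = 0.5137 s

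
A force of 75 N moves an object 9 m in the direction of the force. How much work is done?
W = Fd = 75×9 = 675.0 J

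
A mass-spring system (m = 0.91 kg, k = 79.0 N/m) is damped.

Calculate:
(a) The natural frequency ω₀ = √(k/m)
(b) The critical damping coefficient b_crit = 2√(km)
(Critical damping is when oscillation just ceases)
ω₀ = √(k/m) = √(79.0/0.91) = 9.317 rad/s
b_crit = 2√(km) = 2√(79.0×0.91) = 16.96 kg/s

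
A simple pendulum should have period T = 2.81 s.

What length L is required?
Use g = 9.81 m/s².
T = 2π√(L/g) → L = g(T/2π)² = 9.81×(2.81/2π)² = 1.962 m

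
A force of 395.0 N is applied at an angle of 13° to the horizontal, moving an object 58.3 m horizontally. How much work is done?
W = Fd cosθ = 395.0×58.3×cos(13°) = 22438.0 J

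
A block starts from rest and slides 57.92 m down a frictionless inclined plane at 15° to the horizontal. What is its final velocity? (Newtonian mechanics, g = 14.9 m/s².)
a = g sin(θ) = 14.9 × sin(15°) = 3.86 m/s²
v = √(2ad) = √(2 × 3.86 × 57.92) = 21.14 m/s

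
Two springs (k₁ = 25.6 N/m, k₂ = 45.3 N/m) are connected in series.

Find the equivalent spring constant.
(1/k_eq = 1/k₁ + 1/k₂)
1/k_eq = 1/25.6 + 1/45.3 = 0.061138; k_eq = 16.36 N/m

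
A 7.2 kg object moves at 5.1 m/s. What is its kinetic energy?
KE = ½mv² = ½×7.2×5.1² = 93.636 J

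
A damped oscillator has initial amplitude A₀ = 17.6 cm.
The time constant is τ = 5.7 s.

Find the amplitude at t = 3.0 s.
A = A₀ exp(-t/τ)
A = A₀ exp(−t/τ) = 17.6×exp(−3.0/5.7) = 10.4 cm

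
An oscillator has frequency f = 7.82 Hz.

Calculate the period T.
T = 1/f = 1/7.82 = 0.1279 s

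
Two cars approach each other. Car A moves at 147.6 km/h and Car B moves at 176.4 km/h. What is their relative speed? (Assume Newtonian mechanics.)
v_rel = v_A + v_B = 147.6 + 176.4 = 324.0 km/h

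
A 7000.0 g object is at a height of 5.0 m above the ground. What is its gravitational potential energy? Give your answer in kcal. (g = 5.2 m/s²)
PE = mgh = 7 kg × 5.2 m/s² × 5 m = 182 J = 0.0435 kcal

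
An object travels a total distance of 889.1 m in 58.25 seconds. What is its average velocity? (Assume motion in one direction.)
v_avg = Δd / Δt = 889.1 / 58.25 = 15.26 m/s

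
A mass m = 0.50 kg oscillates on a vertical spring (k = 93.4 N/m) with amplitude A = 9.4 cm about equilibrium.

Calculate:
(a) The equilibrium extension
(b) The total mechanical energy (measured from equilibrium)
x_eq = mg/k = 0.5×9.81/93.4 = 0.05252 m = 5.252 cm
E = ½kA² = ½×93.4×(0.094)² = 0.4126 J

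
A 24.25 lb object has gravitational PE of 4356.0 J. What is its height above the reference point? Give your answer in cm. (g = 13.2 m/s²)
PE = mgh → h = PE/(mg) = 4356 J / (11 kg × 13.2 m/s²) = 30 m = 3000.0 cm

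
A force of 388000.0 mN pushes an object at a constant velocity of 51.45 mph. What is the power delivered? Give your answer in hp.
P = Fv = 388 N × 23 m/s = 8924 W = 11.97 hp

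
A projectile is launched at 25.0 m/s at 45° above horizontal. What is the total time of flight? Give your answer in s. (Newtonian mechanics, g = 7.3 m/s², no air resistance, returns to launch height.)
T = 2v₀sin(θ)/g = 4.843 s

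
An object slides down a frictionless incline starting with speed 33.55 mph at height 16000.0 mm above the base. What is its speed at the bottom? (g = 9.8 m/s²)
½mv₀² + mgh = ½mv² → v = √(v₀² + 2gh) = √(15² + 2×9.8×16) = 23.21 m/s = 51.91 mph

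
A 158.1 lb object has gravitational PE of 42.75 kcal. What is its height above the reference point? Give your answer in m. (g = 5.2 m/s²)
PE = mgh → h = PE/(mg) = 1.789e+05 J / (71.71 kg × 5.2 m/s²) = 479.7 m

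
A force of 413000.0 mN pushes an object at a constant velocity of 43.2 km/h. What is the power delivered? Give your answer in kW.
P = Fv = 413 N × 12 m/s = 4956 W = 4.956 kW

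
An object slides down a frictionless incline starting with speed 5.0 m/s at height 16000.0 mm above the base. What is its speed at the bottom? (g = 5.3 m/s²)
½mv₀² + mgh = ½mv² → v = √(v₀² + 2gh) = √(5² + 2×5.3×16) = 13.95 m/s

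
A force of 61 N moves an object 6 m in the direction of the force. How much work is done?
W = Fd = 61×6 = 366.0 J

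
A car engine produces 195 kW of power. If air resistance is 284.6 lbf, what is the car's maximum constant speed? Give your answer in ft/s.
P = Fv → v = P/F = 195000 W / 1266 N = 154 m/s = 505.4 ft/s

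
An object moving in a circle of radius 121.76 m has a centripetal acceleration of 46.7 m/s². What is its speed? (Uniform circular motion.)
v = √(a_c × r) = √(46.7 × 121.76) = 75.41 m/s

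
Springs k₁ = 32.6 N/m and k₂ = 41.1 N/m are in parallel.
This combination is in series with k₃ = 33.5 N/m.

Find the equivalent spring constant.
k₁₂ = k₁ + k₂ = 73.7 N/m (parallel)
1/k_eq = 1/k₁₂ + 1/k₃ → k_eq = 23.03 N/m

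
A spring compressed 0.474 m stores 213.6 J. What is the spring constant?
PE = ½kx² → k = 2PE/x² = 2×213.6/0.474² = 1901.0 N/m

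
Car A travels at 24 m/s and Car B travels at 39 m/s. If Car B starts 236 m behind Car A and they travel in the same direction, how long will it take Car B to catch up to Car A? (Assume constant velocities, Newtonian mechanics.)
Relative speed: v_rel = 39 - 24 = 15 m/s
Time to catch: t = d₀/v_rel = 236/15 = 15.73 s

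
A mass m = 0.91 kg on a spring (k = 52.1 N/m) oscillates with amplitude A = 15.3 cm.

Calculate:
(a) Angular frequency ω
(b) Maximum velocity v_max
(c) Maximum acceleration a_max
ω = √(k/m) = √(52.1/0.91) = 7.567 rad/s
v_max = ωA = 7.567×0.153 = 1.158 m/s
a_max = ω²A = 7.567²×0.153 = 8.76 m/s²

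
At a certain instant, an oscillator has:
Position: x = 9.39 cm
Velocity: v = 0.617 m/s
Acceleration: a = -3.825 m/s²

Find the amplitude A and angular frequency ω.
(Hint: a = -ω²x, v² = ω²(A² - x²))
a = −ω²x → ω = √(|a|/x) = √(3.825/0.0939) = 6.382 rad/s
v² = ω²(A² − x²) → A = √(x² + v²/ω²) = √(0.0939² + 0.617²/6.382²) = 0.1348 m = 13.48 cm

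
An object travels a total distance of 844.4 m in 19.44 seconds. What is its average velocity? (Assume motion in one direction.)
v_avg = Δd / Δt = 844.4 / 19.44 = 43.44 m/s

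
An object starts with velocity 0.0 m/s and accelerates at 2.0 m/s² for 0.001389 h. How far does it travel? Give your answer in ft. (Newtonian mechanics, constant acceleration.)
d = v₀t + ½at² (with unit conversion) = 82.03 ft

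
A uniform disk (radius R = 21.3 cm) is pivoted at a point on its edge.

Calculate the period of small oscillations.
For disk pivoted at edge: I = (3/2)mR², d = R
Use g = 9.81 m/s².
I/m = (3/2)R² = 0.06805 m²; d = R = 0.213 m
T = 2π√((3/2)R²/(gR)) = 2π√(3R/(2g)) = 1.134 s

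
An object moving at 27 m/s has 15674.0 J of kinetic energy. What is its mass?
KE = ½mv² → m = 2KE/v² = 2×15674.0/27² = 43.0 kg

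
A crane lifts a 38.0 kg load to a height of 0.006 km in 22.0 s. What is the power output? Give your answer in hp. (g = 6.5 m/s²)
W = mgh = 38×6.5×6 = 1482 J
P = W/t = 1482/22 = 67.36 W = 0.09034 hp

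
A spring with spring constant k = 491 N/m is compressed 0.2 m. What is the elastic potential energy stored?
PE = ½kx² = ½×491×0.2² = 9.82 J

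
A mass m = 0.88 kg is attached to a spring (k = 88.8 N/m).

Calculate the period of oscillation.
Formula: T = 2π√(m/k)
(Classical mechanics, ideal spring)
T = 2π√(m/k) = 2π√(0.88/88.8) = 0.6255 s; f = 1/T = 1.599 Hz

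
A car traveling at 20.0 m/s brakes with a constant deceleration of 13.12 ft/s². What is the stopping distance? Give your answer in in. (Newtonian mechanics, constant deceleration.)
d = v₀² / (2a) (with unit conversion) = 1969.0 in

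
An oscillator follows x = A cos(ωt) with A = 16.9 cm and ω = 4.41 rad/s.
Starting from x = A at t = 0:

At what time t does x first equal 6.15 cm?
cos(ωt) = x/A = 6.15/16.9 = 0.3639
ωt = arccos(0.3639) = 1.198 rad
t = 1.198/4.41 = 0.2717 s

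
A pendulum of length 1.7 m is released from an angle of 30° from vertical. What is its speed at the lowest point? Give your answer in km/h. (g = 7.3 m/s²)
h = L(1 − cosθ) = 1.7×(1 − cos30°) = 0.2278 m
v = √(2gh) = √(2×7.3×0.2278) = 1.824 m/s = 6.565 km/h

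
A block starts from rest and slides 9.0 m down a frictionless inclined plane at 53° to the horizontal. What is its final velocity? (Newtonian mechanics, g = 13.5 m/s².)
a = g sin(θ) = 13.5 × sin(53°) = 10.78 m/s²
v = √(2ad) = √(2 × 10.78 × 9.0) = 13.93 m/s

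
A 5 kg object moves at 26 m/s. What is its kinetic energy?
KE = ½mv² = ½×5×26² = 1690.0 J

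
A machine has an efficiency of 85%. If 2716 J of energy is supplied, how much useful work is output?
W_out = η × W_in = 0.85 × 2716 = 2308.6 J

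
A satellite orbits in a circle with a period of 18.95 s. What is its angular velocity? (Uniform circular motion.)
ω = 2π/T = 2π/18.95 = 0.3316 rad/s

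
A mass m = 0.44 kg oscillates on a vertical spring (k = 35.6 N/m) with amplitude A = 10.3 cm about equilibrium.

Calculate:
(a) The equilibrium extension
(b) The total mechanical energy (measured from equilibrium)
x_eq = mg/k = 0.44×9.81/35.6 = 0.1212 m = 12.12 cm
E = ½kA² = ½×35.6×(0.103)² = 0.1888 J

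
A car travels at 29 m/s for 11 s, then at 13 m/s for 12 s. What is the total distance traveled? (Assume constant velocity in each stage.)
d₁ = v₁t₁ = 29 × 11 = 319 m
d₂ = v₂t₂ = 13 × 12 = 156 m
d_total = 319 + 156 = 475 m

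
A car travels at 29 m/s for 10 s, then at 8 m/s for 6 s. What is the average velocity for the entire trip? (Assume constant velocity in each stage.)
d₁ = v₁t₁ = 29 × 10 = 290 m
d₂ = v₂t₂ = 8 × 6 = 48 m
d_total = 338 m, t_total = 16 s
v_avg = d_total/t_total = 338/16 = 21.12 m/s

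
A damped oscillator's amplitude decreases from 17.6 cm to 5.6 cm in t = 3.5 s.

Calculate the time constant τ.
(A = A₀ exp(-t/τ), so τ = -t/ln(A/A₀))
A/A₀ = 5.6/17.6 = 0.3182; ln(A/A₀) = -1.145
τ = −t/ln(A/A₀) = −3.5/-1.145 = 3.056 s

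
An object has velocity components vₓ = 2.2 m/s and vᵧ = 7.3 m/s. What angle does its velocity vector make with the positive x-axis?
θ = arctan(vᵧ/vₓ) = arctan(7.3/2.2) = 73.23°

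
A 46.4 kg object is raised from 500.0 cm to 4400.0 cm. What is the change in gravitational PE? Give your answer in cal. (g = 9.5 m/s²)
ΔPE = mg(h₂ − h₁) = 46.4 kg × 9.5 m/s² × (44 − 5) m = 1.719e+04 J = 4109.0 cal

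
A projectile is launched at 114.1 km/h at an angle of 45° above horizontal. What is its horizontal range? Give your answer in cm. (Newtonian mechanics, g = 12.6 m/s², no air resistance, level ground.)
R = v₀² sin(2θ) / g (with unit conversion) = 7973.0 cm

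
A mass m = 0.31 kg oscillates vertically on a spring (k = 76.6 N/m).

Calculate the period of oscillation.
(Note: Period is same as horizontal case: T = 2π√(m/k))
T = 2π√(m/k) = 2π√(0.31/76.6) = 0.3997 s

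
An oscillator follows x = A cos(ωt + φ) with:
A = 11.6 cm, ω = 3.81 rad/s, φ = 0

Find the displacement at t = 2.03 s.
x = A cos(ωt + φ) = 11.6×cos(3.81×2.03 + 0) = 1.385 cm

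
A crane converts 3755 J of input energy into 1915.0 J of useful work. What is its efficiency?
η = W_out/W_in = 1915.0/3755 = 0.51 = 51.0%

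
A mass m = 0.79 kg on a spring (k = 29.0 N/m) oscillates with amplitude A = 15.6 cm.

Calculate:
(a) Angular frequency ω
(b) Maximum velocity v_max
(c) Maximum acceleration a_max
ω = √(k/m) = √(29.0/0.79) = 6.059 rad/s
v_max = ωA = 6.059×0.156 = 0.9452 m/s
a_max = ω²A = 6.059²×0.156 = 5.727 m/s²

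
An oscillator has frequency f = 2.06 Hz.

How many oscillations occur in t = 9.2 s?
n = f×t = 2.06×9.2 = 18.95 oscillations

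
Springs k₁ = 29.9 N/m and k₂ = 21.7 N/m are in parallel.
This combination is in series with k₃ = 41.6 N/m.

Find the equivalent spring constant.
k₁₂ = k₁ + k₂ = 51.6 N/m (parallel)
1/k_eq = 1/k₁₂ + 1/k₃ → k_eq = 23.03 N/m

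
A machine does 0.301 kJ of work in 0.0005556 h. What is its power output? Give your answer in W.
P = W/t = 301 J / 2 s = 150.5 W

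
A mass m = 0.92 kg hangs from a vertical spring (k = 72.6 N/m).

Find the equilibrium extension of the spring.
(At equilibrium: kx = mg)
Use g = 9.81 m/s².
x_eq = mg/k = 0.92×9.81/72.6 = 0.1243 m = 12.43 cm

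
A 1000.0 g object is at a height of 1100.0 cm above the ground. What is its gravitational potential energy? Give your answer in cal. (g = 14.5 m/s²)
PE = mgh = 1 kg × 14.5 m/s² × 11 m = 159.5 J = 38.12 cal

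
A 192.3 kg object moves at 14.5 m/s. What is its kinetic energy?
KE = ½mv² = ½×192.3×14.5² = 20215.54 J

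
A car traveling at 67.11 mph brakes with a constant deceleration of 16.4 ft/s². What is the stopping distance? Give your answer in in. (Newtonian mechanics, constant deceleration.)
d = v₀² / (2a) (with unit conversion) = 3544.0 in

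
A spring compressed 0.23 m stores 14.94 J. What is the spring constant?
PE = ½kx² → k = 2PE/x² = 2×14.94/0.23² = 564.8 N/m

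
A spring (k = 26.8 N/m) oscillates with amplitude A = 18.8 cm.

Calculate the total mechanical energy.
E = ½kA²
E = ½kA² = ½×26.8×(0.188)² = 0.4736 J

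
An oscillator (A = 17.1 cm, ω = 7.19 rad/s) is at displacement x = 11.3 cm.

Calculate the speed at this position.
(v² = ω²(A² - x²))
v = ω√(A² − x²) = 7.19×√(0.171² − 0.113²) = 0.9228 m/s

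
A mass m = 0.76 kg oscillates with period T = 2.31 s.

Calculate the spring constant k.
T = 2π√(m/k) → k = m(2π/T)² = 0.76×(2π/2.31)² = 5.623 N/m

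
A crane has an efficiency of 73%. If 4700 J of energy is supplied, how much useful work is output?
W_out = η × W_in = 0.73 × 4700 = 3431.0 J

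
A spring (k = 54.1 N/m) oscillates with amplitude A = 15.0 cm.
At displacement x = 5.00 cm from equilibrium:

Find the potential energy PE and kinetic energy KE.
E_total = ½kA² = ½×54.1×(0.15)² = 0.6086 J
PE = ½kx² = ½×54.1×(0.05)² = 0.06763 J
KE = E_total − PE = 0.541 J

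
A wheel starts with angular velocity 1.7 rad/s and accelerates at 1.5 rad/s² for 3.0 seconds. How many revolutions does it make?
θ = ω₀t + ½αt² = 1.7×3.0 + ½×1.5×3.0² = 11.85 rad
Revolutions = θ/(2π) = 11.85/(2π) = 1.89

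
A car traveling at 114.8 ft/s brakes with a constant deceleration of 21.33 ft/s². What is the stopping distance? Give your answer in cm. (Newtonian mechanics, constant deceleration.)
d = v₀² / (2a) (with unit conversion) = 9416.0 cm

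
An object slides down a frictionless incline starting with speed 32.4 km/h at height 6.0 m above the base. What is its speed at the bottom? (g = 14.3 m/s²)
½mv₀² + mgh = ½mv² → v = √(v₀² + 2gh) = √(9² + 2×14.3×6) = 15.89 m/s = 57.22 km/h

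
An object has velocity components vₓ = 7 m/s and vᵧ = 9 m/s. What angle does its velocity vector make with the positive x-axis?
θ = arctan(vᵧ/vₓ) = arctan(9/7) = 52.13°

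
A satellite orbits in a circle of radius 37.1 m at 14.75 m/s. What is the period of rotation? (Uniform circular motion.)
T = 2πr/v = 2π×37.1/14.75 = 15.8 s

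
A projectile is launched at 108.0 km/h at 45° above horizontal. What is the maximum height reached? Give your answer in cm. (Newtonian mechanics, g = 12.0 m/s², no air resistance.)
H = v₀²sin²(θ)/(2g) (with unit conversion) = 1875.0 cm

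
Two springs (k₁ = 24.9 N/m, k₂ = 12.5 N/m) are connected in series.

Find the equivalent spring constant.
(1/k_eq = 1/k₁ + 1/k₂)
1/k_eq = 1/24.9 + 1/12.5 = 0.12016; k_eq = 8.322 N/m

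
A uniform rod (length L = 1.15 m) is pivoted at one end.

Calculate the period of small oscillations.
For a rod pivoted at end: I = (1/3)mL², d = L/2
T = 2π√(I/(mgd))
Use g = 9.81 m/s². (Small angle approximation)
I/m = (1/3)L² = 0.4408 m²; d = L/2 = 0.575 m
T = 2π√(I/(mgd)) = 2π√(0.4408/(9.81×0.575)) = 1.757 s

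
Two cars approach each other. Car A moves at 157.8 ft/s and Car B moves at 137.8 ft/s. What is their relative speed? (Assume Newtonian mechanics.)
v_rel = v_A + v_B = 157.8 + 137.8 = 295.6 ft/s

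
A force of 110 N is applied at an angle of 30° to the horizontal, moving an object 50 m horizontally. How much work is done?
W = Fd cosθ = 110×50×cos(30°) = 4763.1 J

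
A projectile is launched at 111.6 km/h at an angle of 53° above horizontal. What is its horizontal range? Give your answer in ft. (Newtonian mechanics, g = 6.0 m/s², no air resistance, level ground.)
R = v₀² sin(2θ) / g (with unit conversion) = 505.1 ft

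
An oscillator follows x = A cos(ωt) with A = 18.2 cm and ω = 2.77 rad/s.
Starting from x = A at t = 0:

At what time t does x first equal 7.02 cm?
cos(ωt) = x/A = 7.02/18.2 = 0.3857
ωt = arccos(0.3857) = 1.175 rad
t = 1.175/2.77 = 0.4241 s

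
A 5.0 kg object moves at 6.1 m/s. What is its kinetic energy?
KE = ½mv² = ½×5.0×6.1² = 93.025 J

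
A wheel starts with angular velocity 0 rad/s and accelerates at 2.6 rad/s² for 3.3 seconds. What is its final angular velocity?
ω = ω₀ + αt = 0 + 2.6 × 3.3 = 8.58 rad/s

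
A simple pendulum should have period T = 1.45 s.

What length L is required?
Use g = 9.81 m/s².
T = 2π√(L/g) → L = g(T/2π)² = 9.81×(1.45/2π)² = 0.5225 m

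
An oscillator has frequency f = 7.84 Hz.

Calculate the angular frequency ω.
ω = 2πf = 2π×7.84 = 49.26 rad/s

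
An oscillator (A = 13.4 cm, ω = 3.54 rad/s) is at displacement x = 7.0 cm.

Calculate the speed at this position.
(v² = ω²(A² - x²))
v = ω√(A² − x²) = 3.54×√(0.134² − 0.07²) = 0.4045 m/s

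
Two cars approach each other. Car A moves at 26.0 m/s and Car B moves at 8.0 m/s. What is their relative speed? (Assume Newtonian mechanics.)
v_rel = v_A + v_B = 26.0 + 8.0 = 34.0 m/s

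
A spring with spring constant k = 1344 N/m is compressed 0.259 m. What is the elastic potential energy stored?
PE = ½kx² = ½×1344×0.259² = 45.08 J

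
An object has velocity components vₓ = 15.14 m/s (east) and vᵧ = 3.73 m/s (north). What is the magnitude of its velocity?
|v| = √(vₓ² + vᵧ²) = √(15.14² + 3.73²) = √(243.133) = 15.59 m/s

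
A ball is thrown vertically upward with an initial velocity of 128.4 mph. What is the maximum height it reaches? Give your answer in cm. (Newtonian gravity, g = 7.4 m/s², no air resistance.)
h_max = v₀²/(2g) (with unit conversion) = 22260.0 cm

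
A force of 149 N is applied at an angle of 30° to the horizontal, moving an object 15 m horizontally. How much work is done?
W = Fd cosθ = 149×15×cos(30°) = 1935.6 J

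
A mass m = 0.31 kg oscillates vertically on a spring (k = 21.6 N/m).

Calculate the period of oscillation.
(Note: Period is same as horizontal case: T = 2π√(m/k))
T = 2π√(m/k) = 2π√(0.31/21.6) = 0.7527 s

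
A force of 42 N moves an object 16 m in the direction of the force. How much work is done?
W = Fd = 42×16 = 672.0 J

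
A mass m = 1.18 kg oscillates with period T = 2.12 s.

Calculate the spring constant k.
T = 2π√(m/k) → k = m(2π/T)² = 1.18×(2π/2.12)² = 10.37 N/m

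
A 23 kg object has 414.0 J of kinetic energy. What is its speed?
KE = ½mv² → v = √(2KE/m) = √(2×414.0/23) = 6.0 m/s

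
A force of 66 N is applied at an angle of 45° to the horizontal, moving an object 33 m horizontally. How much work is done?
W = Fd cosθ = 66×33×cos(45°) = 1540.1 J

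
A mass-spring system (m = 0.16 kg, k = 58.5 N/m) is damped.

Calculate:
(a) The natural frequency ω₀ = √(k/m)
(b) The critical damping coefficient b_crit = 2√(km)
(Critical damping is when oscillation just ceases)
ω₀ = √(k/m) = √(58.5/0.16) = 19.12 rad/s
b_crit = 2√(km) = 2√(58.5×0.16) = 6.119 kg/s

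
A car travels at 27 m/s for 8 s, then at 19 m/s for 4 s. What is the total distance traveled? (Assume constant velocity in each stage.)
d₁ = v₁t₁ = 27 × 8 = 216 m
d₂ = v₂t₂ = 19 × 4 = 76 m
d_total = 216 + 76 = 292 m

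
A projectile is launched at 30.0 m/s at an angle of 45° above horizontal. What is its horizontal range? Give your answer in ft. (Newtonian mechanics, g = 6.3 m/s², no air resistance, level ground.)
R = v₀² sin(2θ) / g (with unit conversion) = 468.7 ft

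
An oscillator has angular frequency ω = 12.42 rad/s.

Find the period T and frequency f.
T = 2π/ω = 2π/12.42 = 0.5059 s; f = ω/2π = 1.977 Hz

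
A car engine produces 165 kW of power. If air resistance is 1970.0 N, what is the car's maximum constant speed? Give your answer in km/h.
P = Fv → v = P/F = 165000 W / 1970 N = 83.76 m/s = 301.5 km/h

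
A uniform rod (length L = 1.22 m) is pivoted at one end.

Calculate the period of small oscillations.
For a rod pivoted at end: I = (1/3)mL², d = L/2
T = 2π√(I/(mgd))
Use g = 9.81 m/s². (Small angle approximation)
I/m = (1/3)L² = 0.4961 m²; d = L/2 = 0.61 m
T = 2π√(I/(mgd)) = 2π√(0.4961/(9.81×0.61)) = 1.809 s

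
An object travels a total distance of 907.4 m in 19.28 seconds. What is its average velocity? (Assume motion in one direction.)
v_avg = Δd / Δt = 907.4 / 19.28 = 47.06 m/s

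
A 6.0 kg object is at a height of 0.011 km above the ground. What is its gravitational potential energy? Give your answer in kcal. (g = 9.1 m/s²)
PE = mgh = 6 kg × 9.1 m/s² × 11 m = 600.6 J = 0.1435 kcal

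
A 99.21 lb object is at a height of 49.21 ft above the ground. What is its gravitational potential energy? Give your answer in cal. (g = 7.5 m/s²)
PE = mgh = 45 kg × 7.5 m/s² × 15 m = 5062 J = 1210.0 cal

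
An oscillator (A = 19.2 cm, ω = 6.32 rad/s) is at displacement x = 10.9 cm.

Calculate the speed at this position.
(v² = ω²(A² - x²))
v = ω√(A² − x²) = 6.32×√(0.192² − 0.109²) = 0.9989 m/s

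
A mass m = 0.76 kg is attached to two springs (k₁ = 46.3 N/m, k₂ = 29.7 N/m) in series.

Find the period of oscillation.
k_eq = k₁k₂/(k₁+k₂) = 18.09 N/m
T = 2π√(m/k_eq) = 2π√(0.76/18.09) = 1.288 s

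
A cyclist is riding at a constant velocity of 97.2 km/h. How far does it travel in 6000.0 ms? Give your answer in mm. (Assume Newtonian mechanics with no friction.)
d = vt (with unit conversion) = 162000.0 mm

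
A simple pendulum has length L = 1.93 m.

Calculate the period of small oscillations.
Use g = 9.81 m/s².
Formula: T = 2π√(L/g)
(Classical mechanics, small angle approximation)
T = 2π√(L/g) = 2π√(1.93/9.81) = 2.787 s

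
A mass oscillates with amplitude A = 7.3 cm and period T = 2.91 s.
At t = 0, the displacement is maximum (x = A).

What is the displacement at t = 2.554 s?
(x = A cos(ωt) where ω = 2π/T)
ω = 2π/T = 2π/2.91 = 2.159 rad/s
x = A cos(ωt) = 7.3×cos(2.159×2.554) = 5.248 cm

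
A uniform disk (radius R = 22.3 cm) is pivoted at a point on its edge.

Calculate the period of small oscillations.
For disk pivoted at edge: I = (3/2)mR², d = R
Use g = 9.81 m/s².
I/m = (3/2)R² = 0.07459 m²; d = R = 0.223 m
T = 2π√((3/2)R²/(gR)) = 2π√(3R/(2g)) = 1.16 s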